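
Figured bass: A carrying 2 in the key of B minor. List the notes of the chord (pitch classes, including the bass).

A, B, D, F#

The written figures 2 are shorthand for 6/4/2: the 6/4 are implied.
A second above A in this key is B.
A fourth above A in this key is D.
A sixth above A in this key is F#.
Together with the bass A, this spells B minor seventh in third inversion.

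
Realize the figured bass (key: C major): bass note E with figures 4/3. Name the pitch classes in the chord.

E, G, A, C

The written figures 4/3 are shorthand for 6/4/3: the 6 is implied.
A third above E in this key is G.
A fourth above E in this key is A.
A sixth above E in this key is C.
Together with the bass E, this spells A minor seventh in second inversion.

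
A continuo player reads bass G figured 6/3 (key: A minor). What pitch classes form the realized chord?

G, B, E

A third above G in this key is B.
A sixth above G in this key is E.
Together with the bass G, this spells E minor in first inversion.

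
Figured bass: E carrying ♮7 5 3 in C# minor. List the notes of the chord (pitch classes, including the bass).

A third above E in this key is G#.
A fifth above E in this key is B.
A seventh above E in this key is D#, made natural (D) by the ♮ figure.
Together with the bass E, this spells E dominant seventh in root position.

E, G#, B, D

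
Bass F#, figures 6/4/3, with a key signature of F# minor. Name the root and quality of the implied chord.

B minor seventh

The figures 6/4/3 indicate a seventh chord in second inversion.
In second inversion the root lies a fourth above the bass: a fourth above F# in F# minor is B.
The chord tones are F#, A, B, D, giving B minor seventh.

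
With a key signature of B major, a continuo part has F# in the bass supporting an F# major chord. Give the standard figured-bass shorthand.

F# is the root of F# major, so the chord is in root position.
A triad in root position is figured 5/3, conventionally abbreviated (no figures — root-position triad).

no figures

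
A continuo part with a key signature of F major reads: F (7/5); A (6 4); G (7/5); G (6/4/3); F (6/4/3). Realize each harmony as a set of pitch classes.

F (7/5/3): F, A, C, E.
A (6/4): A, D, F.
G (7/5/3): G, Bb, D, F.
G (6/4/3): G, Bb, C, E.
F (6/4/3): F, A, Bb, D.

F, A, C, E | A, D, F | G, Bb, D, F | G, Bb, C, E | F, A, Bb, D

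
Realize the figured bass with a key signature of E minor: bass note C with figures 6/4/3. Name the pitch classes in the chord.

A third above C in this key is E.
A fourth above C in this key is F#.
A sixth above C in this key is A.
Together with the bass C, this spells F# half-diminished seventh in second inversion.

C, E, F#, A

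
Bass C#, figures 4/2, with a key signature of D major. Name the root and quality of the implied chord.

The figures 4/2 indicate a seventh chord in third inversion.
In third inversion the root lies a second above the bass: a second above C# in D major is D.
The chord tones are C#, D, F#, A, giving D major seventh.

D major seventh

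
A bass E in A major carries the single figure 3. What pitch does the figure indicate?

G#

Counting 2 letter steps above E lands on G; in A major, that letter is G#.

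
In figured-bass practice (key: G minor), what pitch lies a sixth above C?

A

Counting 5 letter steps above C lands on A; in G minor, that letter is A.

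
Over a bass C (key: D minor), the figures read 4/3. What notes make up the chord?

The written figures 4/3 are shorthand for 6/4/3: the 6 is implied.
A third above C in this key is E.
A fourth above C in this key is F.
A sixth above C in this key is A.
Together with the bass C, this spells F major seventh in second inversion.

C, E, F, A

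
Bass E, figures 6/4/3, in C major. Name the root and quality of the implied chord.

The figures 6/4/3 indicate a seventh chord in second inversion.
In second inversion the root lies a fourth above the bass: a fourth above E in C major is A.
The chord tones are E, G, A, C, giving A minor seventh.

A minor seventh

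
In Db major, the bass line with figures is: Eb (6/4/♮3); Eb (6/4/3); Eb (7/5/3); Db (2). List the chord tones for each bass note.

Eb, G, Ab, C | Eb, Gb, Ab, C | Eb, Gb, Bb, Db | Db, Eb, Gb, Bb

Eb (6/4/♮3): Eb, G, Ab, C.
Eb (6/4/3): Eb, Gb, Ab, C.
Eb (7/5/3): Eb, Gb, Bb, Db.
Db (6/4/2): Db, Eb, Gb, Bb.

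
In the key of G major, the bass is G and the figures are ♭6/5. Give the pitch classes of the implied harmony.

G, B, D, Eb

The written figures ♭6/5 are shorthand for 6/5/3: the 3 is implied.
A third above G in this key is B.
A fifth above G in this key is D.
A sixth above G in this key is E, lowered to Eb by the flat.
Together with the bass G, this spells Eb augmented major seventh in first inversion.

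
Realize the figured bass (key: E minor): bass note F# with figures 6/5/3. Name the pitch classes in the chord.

A third above F# in this key is A.
A fifth above F# in this key is C.
A sixth above F# in this key is D.
Together with the bass F#, this spells D dominant seventh in first inversion.

F#, A, C, D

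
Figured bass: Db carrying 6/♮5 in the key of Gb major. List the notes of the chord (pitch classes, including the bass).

Db, F, A, Bb

The written figures 6/♮5 are shorthand for 6/5/3: the 3 is implied.
A third above Db in this key is F.
A fifth above Db in this key is Ab, made natural (A) by the ♮ figure.
A sixth above Db in this key is Bb.
Together with the bass Db, this spells Bb minor-major seventh in first inversion.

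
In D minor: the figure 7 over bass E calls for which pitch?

Counting 6 letter steps above E lands on D; in D minor, that letter is D.

D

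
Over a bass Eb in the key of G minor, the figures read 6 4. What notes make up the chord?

A fourth above Eb in this key is A.
A sixth above Eb in this key is C.
Together with the bass Eb, this spells A diminished in second inversion.

Eb, A, C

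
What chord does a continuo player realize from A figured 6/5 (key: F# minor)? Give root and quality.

F# minor seventh

The figures 6/5 indicate a seventh chord in first inversion.
In first inversion the root lies a sixth above the bass: a sixth above A in F# minor is F#.
The chord tones are A, C#, E, F#, giving F# minor seventh.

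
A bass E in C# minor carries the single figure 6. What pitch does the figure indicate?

C#

Counting 5 letter steps above E lands on C; in C# minor, that letter is C#.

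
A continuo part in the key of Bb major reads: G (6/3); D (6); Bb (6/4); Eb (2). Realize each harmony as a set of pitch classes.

G, Bb, Eb | D, F, Bb | Bb, Eb, G | Eb, F, A, C

G (6/3): G, Bb, Eb.
D (6/3): D, F, Bb.
Bb (6/4): Bb, Eb, G.
Eb (6/4/2): Eb, F, A, C.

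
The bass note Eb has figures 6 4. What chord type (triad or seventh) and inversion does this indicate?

Intervals of 6/4 above the bass form a triad; the bass is the fifth, so this is second inversion.

triad, second inversion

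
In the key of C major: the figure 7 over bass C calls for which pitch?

B

Counting 6 letter steps above C lands on B; in C major, that letter is B.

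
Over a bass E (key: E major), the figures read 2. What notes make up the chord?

The written figures 2 are shorthand for 6/4/2: the 6/4 are implied.
A second above E in this key is F#.
A fourth above E in this key is A.
A sixth above E in this key is C#.
Together with the bass E, this spells F# minor seventh in third inversion.

E, F#, A, C#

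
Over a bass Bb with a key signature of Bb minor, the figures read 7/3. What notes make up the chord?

The written figures 7/3 are shorthand for 7/5/3: the 5 is implied.
A third above Bb in this key is Db.
A fifth above Bb in this key is F.
A seventh above Bb in this key is Ab.
Together with the bass Bb, this spells Bb minor seventh in root position.

Bb, Db, F, Ab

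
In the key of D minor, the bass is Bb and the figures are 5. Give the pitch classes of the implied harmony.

Bb, D, F

The written figures 5 are shorthand for 5/3: the 3 is implied.
A third above Bb in this key is D.
A fifth above Bb in this key is F.
Together with the bass Bb, this spells Bb major in root position.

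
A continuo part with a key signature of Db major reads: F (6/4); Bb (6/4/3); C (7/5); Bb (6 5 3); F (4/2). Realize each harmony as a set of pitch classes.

F, Bb, Db | Bb, Db, Eb, Gb | C, Eb, Gb, Bb | Bb, Db, F, Gb | F, Gb, Bb, Db

F (6/4): F, Bb, Db.
Bb (6/4/3): Bb, Db, Eb, Gb.
C (7/5/3): C, Eb, Gb, Bb.
Bb (6/5/3): Bb, Db, F, Gb.
F (6/4/2): F, Gb, Bb, Db.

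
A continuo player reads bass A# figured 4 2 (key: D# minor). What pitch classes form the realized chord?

A#, B, D#, F#

The written figures 4 2 are shorthand for 6/4/2: the 6 is implied.
A second above A# in this key is B.
A fourth above A# in this key is D#.
A sixth above A# in this key is F#.
Together with the bass A#, this spells B major seventh in third inversion.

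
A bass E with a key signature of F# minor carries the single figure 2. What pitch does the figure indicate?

Counting 1 letter step above E lands on F; in F# minor, that letter is F#.

F#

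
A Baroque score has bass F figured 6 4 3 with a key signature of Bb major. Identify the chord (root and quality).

Bb major seventh

The figures 6 4 3 indicate a seventh chord in second inversion.
In second inversion the root lies a fourth above the bass: a fourth above F in Bb major is Bb.
The chord tones are F, A, Bb, D, giving Bb major seventh.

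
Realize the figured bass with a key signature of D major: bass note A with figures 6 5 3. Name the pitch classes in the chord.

A, C#, E, F#

A third above A in this key is C#.
A fifth above A in this key is E.
A sixth above A in this key is F#.
Together with the bass A, this spells F# minor seventh in first inversion.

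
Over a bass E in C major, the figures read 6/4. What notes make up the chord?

E, A, C

A fourth above E in this key is A.
A sixth above E in this key is C.
Together with the bass E, this spells A minor in second inversion.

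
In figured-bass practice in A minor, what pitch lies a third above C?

E

Counting 2 letter steps above C lands on E; in A minor, that letter is E.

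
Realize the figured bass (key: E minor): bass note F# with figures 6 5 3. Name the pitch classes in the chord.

F#, A, C, D

A third above F# in this key is A.
A fifth above F# in this key is C.
A sixth above F# in this key is D.
Together with the bass F#, this spells D dominant seventh in first inversion.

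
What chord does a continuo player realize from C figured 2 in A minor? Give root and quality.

D minor seventh

The figures 2 indicate a seventh chord in third inversion.
In third inversion the root lies a second above the bass: a second above C in A minor is D.
The chord tones are C, D, F, A, giving D minor seventh.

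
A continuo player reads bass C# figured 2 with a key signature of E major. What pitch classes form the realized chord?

The written figures 2 are shorthand for 6/4/2: the 6/4 are implied.
A second above C# in this key is D#.
A fourth above C# in this key is F#.
A sixth above C# in this key is A.
Together with the bass C#, this spells D# half-diminished seventh in third inversion.

C#, D#, F#, A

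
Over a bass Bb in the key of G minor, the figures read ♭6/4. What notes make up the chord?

A fourth above Bb in this key is Eb.
A sixth above Bb in this key is G, lowered to Gb by the flat.
Together with the bass Bb, this spells Eb minor in second inversion.

Bb, Eb, Gb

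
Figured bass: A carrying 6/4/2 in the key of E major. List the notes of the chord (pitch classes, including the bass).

A, B, D#, F#

A second above A in this key is B.
A fourth above A in this key is D#.
A sixth above A in this key is F#.
Together with the bass A, this spells B dominant seventh in third inversion.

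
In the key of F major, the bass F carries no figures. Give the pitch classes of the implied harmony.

An unfigured bass implies 5/3.
A third above F in this key is A.
A fifth above F in this key is C.
Together with the bass F, this spells F major in root position.

F, A, C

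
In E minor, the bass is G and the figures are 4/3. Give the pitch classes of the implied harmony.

G, B, C, E

The written figures 4/3 are shorthand for 6/4/3: the 6 is implied.
A third above G in this key is B.
A fourth above G in this key is C.
A sixth above G in this key is E.
Together with the bass G, this spells C major seventh in second inversion.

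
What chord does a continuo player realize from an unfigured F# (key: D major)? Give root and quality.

F# minor

An unfigured bass indicates a triad in root position.
In root position the bass is the root, so the root is F#.
The chord tones are F#, A, C#, giving F# minor.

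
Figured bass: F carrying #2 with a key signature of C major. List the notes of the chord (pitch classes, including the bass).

The written figures #2 are shorthand for 6/4/2: the 6/4 are implied.
A second above F in this key is G, raised to G# by the sharp.
A fourth above F in this key is B.
A sixth above F in this key is D.
Together with the bass F, this spells G# diminished seventh in third inversion.

F, G#, B, D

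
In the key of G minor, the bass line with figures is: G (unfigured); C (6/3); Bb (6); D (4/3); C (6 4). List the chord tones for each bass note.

G (5/3): G, Bb, D.
C (6/3): C, Eb, A.
Bb (6/3): Bb, D, G.
D (6/4/3): D, F, G, Bb.
C (6/4): C, F, A.

G, Bb, D | C, Eb, A | Bb, D, G | D, F, G, Bb | C, F, A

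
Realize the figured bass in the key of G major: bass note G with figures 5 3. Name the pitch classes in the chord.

A third above G in this key is B.
A fifth above G in this key is D.
Together with the bass G, this spells G major in root position.

G, B, D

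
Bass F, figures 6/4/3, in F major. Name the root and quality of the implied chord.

Bb major seventh

The figures 6/4/3 indicate a seventh chord in second inversion.
In second inversion the root lies a fourth above the bass: a fourth above F in F major is Bb.
The chord tones are F, A, Bb, D, giving Bb major seventh.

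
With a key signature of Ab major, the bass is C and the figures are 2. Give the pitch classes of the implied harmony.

The written figures 2 are shorthand for 6/4/2: the 6/4 are implied.
A second above C in this key is Db.
A fourth above C in this key is F.
A sixth above C in this key is Ab.
Together with the bass C, this spells Db major seventh in third inversion.

C, Db, F, Ab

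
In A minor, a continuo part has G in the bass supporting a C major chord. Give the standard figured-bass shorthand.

G is the fifth of C major, so the chord is in second inversion.
A triad in second inversion is figured 6/4, conventionally abbreviated 6/4.

6/4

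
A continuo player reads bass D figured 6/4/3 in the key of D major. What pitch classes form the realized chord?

D, F#, G, B

A third above D in this key is F#.
A fourth above D in this key is G.
A sixth above D in this key is B.
Together with the bass D, this spells G major seventh in second inversion.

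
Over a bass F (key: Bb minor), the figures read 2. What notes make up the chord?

The written figures 2 are shorthand for 6/4/2: the 6/4 are implied.
A second above F in this key is Gb.
A fourth above F in this key is Bb.
A sixth above F in this key is Db.
Together with the bass F, this spells Gb major seventh in third inversion.

F, Gb, Bb, Db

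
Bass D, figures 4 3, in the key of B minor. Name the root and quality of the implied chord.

G major seventh

The figures 4 3 indicate a seventh chord in second inversion.
In second inversion the root lies a fourth above the bass: a fourth above D in B minor is G.
The chord tones are D, F#, G, B, giving G major seventh.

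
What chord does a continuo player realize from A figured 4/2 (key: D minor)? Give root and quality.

The figures 4/2 indicate a seventh chord in third inversion.
In third inversion the root lies a second above the bass: a second above A in D minor is Bb.
The chord tones are A, Bb, D, F, giving Bb major seventh.

Bb major seventh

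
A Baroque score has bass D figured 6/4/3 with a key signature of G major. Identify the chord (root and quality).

The figures 6/4/3 indicate a seventh chord in second inversion.
In second inversion the root lies a fourth above the bass: a fourth above D in G major is G.
The chord tones are D, F#, G, B, giving G major seventh.

G major seventh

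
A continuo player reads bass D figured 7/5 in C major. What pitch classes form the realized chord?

D, F, A, C

The written figures 7/5 are shorthand for 7/5/3: the 3 is implied.
A third above D in this key is F.
A fifth above D in this key is A.
A seventh above D in this key is C.
Together with the bass D, this spells D minor seventh in root position.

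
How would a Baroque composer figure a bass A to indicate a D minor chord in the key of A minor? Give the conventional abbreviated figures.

6/4

A is the fifth of D minor, so the chord is in second inversion.
A triad in second inversion is figured 6/4, conventionally abbreviated 6/4.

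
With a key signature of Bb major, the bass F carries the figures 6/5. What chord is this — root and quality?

D minor seventh

The figures 6/5 indicate a seventh chord in first inversion.
In first inversion the root lies a sixth above the bass: a sixth above F in Bb major is D.
The chord tones are F, A, C, D, giving D minor seventh.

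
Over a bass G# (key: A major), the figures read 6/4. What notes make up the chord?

A fourth above G# in this key is C#.
A sixth above G# in this key is E.
Together with the bass G#, this spells C# minor in second inversion.

G#, C#, E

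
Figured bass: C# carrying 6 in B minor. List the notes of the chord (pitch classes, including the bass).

C#, E, A

The written figures 6 are shorthand for 6/3: the 3 is implied.
A third above C# in this key is E.
A sixth above C# in this key is A.
Together with the bass C#, this spells A major in first inversion.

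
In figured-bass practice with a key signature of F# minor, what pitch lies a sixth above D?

B

Counting 5 letter steps above D lands on B; in F# minor, that letter is B.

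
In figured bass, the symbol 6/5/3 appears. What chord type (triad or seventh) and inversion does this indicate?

Intervals of 6/5/3 above the bass form a seventh chord; the bass is the third, so this is first inversion.

seventh chord, first inversion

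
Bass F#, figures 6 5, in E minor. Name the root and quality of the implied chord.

The figures 6 5 indicate a seventh chord in first inversion.
In first inversion the root lies a sixth above the bass: a sixth above F# in E minor is D.
The chord tones are F#, A, C, D, giving D dominant seventh.

D dominant seventh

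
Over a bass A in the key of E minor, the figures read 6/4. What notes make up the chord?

A fourth above A in this key is D.
A sixth above A in this key is F#.
Together with the bass A, this spells D major in second inversion.

A, D, F#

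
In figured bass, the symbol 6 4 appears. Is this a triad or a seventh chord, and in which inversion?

triad, second inversion

Intervals of 6/4 above the bass form a triad; the bass is the fifth, so this is second inversion.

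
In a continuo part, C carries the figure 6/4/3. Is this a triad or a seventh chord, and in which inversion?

seventh chord, second inversion

Intervals of 6/4/3 above the bass form a seventh chord; the bass is the fifth, so this is second inversion.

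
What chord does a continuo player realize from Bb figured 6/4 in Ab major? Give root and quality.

The figures 6/4 indicate a triad in second inversion.
In second inversion the root lies a fourth above the bass: a fourth above Bb in Ab major is Eb.
The chord tones are Bb, Eb, G, giving Eb major.

Eb major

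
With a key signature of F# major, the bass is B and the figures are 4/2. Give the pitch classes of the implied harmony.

The written figures 4/2 are shorthand for 6/4/2: the 6 is implied.
A second above B in this key is C#.
A fourth above B in this key is E#.
A sixth above B in this key is G#.
Together with the bass B, this spells C# dominant seventh in third inversion.

B, C#, E#, G#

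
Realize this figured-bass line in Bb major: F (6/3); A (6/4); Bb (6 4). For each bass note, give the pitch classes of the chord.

F (6/3): F, A, D.
A (6/4): A, D, F.
Bb (6/4): Bb, Eb, G.

F, A, D | A, D, F | Bb, Eb, G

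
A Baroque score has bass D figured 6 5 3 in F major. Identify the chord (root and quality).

Bb major seventh

The figures 6 5 3 indicate a seventh chord in first inversion.
In first inversion the root lies a sixth above the bass: a sixth above D in F major is Bb.
The chord tones are D, F, A, Bb, giving Bb major seventh.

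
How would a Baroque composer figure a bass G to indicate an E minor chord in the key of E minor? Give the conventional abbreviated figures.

G is the third of E minor, so the chord is in first inversion.
A triad in first inversion is figured 6/3, conventionally abbreviated 6.

6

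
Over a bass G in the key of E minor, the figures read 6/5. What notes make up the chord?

The written figures 6/5 are shorthand for 6/5/3: the 3 is implied.
A third above G in this key is B.
A fifth above G in this key is D.
A sixth above G in this key is E.
Together with the bass G, this spells E minor seventh in first inversion.

G, B, D, E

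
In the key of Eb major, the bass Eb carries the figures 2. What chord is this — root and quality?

F minor seventh

The figures 2 indicate a seventh chord in third inversion.
In third inversion the root lies a second above the bass: a second above Eb in Eb major is F.
The chord tones are Eb, F, Ab, C, giving F minor seventh.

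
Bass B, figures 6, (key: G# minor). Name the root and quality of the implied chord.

G# minor

The figures 6 indicate a triad in first inversion.
In first inversion the root lies a sixth above the bass: a sixth above B in G# minor is G#.
The chord tones are B, D#, G#, giving G# minor.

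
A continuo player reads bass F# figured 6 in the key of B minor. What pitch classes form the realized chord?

The written figures 6 are shorthand for 6/3: the 3 is implied.
A third above F# in this key is A.
A sixth above F# in this key is D.
Together with the bass F#, this spells D major in first inversion.

F#, A, D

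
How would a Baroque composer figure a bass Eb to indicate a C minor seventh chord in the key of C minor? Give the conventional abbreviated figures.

6/5

Eb is the third of C minor seventh, so the chord is in first inversion.
A seventh chord in first inversion is figured 6/5/3, conventionally abbreviated 6/5.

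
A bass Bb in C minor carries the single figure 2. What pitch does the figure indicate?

Counting 1 letter step above Bb lands on C; in C minor, that letter is C.

C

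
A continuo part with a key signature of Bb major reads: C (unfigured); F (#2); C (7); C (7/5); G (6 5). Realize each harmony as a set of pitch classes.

C (5/3): C, Eb, G.
F (6/4/#2): F, G#, Bb, D.
C (7/5/3): C, Eb, G, Bb.
C (7/5/3): C, Eb, G, Bb.
G (6/5/3): G, Bb, D, Eb.

C, Eb, G | F, G#, Bb, D | C, Eb, G, Bb | C, Eb, G, Bb | G, Bb, D, Eb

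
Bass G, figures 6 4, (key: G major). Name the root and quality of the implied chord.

C major

The figures 6 4 indicate a triad in second inversion.
In second inversion the root lies a fourth above the bass: a fourth above G in G major is C.
The chord tones are G, C, E, giving C major.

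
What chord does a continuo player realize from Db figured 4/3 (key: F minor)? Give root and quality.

G half-diminished seventh

The figures 4/3 indicate a seventh chord in second inversion.
In second inversion the root lies a fourth above the bass: a fourth above Db in F minor is G.
The chord tones are Db, F, G, Bb, giving G half-diminished seventh.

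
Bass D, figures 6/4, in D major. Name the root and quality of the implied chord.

The figures 6/4 indicate a triad in second inversion.
In second inversion the root lies a fourth above the bass: a fourth above D in D major is G.
The chord tones are D, G, B, giving G major.

G major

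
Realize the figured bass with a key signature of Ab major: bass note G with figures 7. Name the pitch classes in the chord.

G, Bb, Db, F

The written figures 7 are shorthand for 7/5/3: the 5/3 are implied.
A third above G in this key is Bb.
A fifth above G in this key is Db.
A seventh above G in this key is F.
Together with the bass G, this spells G half-diminished seventh in root position.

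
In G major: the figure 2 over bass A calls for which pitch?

B

Counting 1 letter step above A lands on B; in G major, that letter is B.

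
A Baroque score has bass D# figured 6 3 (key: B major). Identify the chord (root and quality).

B major

The figures 6 3 indicate a triad in first inversion.
In first inversion the root lies a sixth above the bass: a sixth above D# in B major is B.
The chord tones are D#, F#, B, giving B major.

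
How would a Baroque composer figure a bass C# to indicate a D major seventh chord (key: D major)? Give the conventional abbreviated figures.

C# is the seventh of D major seventh, so the chord is in third inversion.
A seventh chord in third inversion is figured 6/4/2, conventionally abbreviated 4/2.

4/2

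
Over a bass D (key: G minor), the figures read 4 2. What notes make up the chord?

D, Eb, G, Bb

The written figures 4 2 are shorthand for 6/4/2: the 6 is implied.
A second above D in this key is Eb.
A fourth above D in this key is G.
A sixth above D in this key is Bb.
Together with the bass D, this spells Eb major seventh in third inversion.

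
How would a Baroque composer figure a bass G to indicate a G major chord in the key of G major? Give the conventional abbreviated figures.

G is the root of G major, so the chord is in root position.
A triad in root position is figured 5/3, conventionally abbreviated (no figures — root-position triad).

no figures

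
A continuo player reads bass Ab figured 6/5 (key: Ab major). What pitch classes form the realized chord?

Ab, C, Eb, F

The written figures 6/5 are shorthand for 6/5/3: the 3 is implied.
A third above Ab in this key is C.
A fifth above Ab in this key is Eb.
A sixth above Ab in this key is F.
Together with the bass Ab, this spells F minor seventh in first inversion.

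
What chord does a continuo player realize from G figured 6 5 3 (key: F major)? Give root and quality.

E half-diminished seventh

The figures 6 5 3 indicate a seventh chord in first inversion.
In first inversion the root lies a sixth above the bass: a sixth above G in F major is E.
The chord tones are G, Bb, D, E, giving E half-diminished seventh.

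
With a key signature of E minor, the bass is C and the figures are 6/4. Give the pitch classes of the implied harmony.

C, F#, A

A fourth above C in this key is F#.
A sixth above C in this key is A.
Together with the bass C, this spells F# diminished in second inversion.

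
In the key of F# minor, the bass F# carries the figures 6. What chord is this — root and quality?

The figures 6 indicate a triad in first inversion.
In first inversion the root lies a sixth above the bass: a sixth above F# in F# minor is D.
The chord tones are F#, A, D, giving D major.

D major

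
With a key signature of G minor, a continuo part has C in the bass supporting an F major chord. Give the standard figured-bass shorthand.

6/4

C is the fifth of F major, so the chord is in second inversion.
A triad in second inversion is figured 6/4, conventionally abbreviated 6/4.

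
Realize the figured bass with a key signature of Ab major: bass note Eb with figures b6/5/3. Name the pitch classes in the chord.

Eb, G, Bb, Cb

A third above Eb in this key is G.
A fifth above Eb in this key is Bb.
A sixth above Eb in this key is C, lowered to Cb by the flat.
Together with the bass Eb, this spells Cb augmented major seventh in first inversion.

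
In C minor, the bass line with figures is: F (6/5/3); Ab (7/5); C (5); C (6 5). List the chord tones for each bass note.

F, Ab, C, D | Ab, C, Eb, G | C, Eb, G | C, Eb, G, Ab

F (6/5/3): F, Ab, C, D.
Ab (7/5/3): Ab, C, Eb, G.
C (5/3): C, Eb, G.
C (6/5/3): C, Eb, G, Ab.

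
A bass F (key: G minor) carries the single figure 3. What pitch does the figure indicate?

Counting 2 letter steps above F lands on A; in G minor, that letter is A.

A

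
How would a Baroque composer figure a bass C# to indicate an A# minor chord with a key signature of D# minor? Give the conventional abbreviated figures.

C# is the third of A# minor, so the chord is in first inversion.
A triad in first inversion is figured 6/3, conventionally abbreviated 6.

6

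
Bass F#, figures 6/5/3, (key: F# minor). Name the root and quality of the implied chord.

The figures 6/5/3 indicate a seventh chord in first inversion.
In first inversion the root lies a sixth above the bass: a sixth above F# in F# minor is D.
The chord tones are F#, A, C#, D, giving D major seventh.

D major seventh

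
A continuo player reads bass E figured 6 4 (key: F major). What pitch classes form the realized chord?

E, A, C

A fourth above E in this key is A.
A sixth above E in this key is C.
Together with the bass E, this spells A minor in second inversion.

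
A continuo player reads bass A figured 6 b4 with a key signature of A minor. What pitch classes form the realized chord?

A fourth above A in this key is D, lowered to Db by the flat.
A sixth above A in this key is F.
Together with the bass A, this spells Db augmented in second inversion.

A, Db, F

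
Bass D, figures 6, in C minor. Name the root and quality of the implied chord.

Bb major

The figures 6 indicate a triad in first inversion.
In first inversion the root lies a sixth above the bass: a sixth above D in C minor is Bb.
The chord tones are D, F, Bb, giving Bb major.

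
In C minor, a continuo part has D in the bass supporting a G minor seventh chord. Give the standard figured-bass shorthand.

4/3

D is the fifth of G minor seventh, so the chord is in second inversion.
A seventh chord in second inversion is figured 6/4/3, conventionally abbreviated 4/3.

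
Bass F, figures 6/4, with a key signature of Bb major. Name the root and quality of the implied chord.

The figures 6/4 indicate a triad in second inversion.
In second inversion the root lies a fourth above the bass: a fourth above F in Bb major is Bb.
The chord tones are F, Bb, D, giving Bb major.

Bb major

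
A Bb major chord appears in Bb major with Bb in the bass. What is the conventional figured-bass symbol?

Bb is the root of Bb major, so the chord is in root position.
A triad in root position is figured 5/3, conventionally abbreviated (no figures — root-position triad).

no figures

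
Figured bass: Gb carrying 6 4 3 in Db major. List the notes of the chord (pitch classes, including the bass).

Gb, Bb, C, Eb

A third above Gb in this key is Bb.
A fourth above Gb in this key is C.
A sixth above Gb in this key is Eb.
Together with the bass Gb, this spells C half-diminished seventh in second inversion.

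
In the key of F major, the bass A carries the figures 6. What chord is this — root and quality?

The figures 6 indicate a triad in first inversion.
In first inversion the root lies a sixth above the bass: a sixth above A in F major is F.
The chord tones are A, C, F, giving F major.

F major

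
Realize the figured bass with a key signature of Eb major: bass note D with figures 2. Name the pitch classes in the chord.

D, Eb, G, Bb

The written figures 2 are shorthand for 6/4/2: the 6/4 are implied.
A second above D in this key is Eb.
A fourth above D in this key is G.
A sixth above D in this key is Bb.
Together with the bass D, this spells Eb major seventh in third inversion.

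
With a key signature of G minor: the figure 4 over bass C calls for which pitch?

F

Counting 3 letter steps above C lands on F; in G minor, that letter is F.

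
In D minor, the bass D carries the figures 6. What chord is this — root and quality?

Bb major

The figures 6 indicate a triad in first inversion.
In first inversion the root lies a sixth above the bass: a sixth above D in D minor is Bb.
The chord tones are D, F, Bb, giving Bb major.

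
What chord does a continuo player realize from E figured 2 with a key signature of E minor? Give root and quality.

F# half-diminished seventh

The figures 2 indicate a seventh chord in third inversion.
In third inversion the root lies a second above the bass: a second above E in E minor is F#.
The chord tones are E, F#, A, C, giving F# half-diminished seventh.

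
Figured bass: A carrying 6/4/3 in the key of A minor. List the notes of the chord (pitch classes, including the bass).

A, C, D, F

A third above A in this key is C.
A fourth above A in this key is D.
A sixth above A in this key is F.
Together with the bass A, this spells D minor seventh in second inversion.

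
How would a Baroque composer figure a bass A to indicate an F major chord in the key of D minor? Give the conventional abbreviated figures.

A is the third of F major, so the chord is in first inversion.
A triad in first inversion is figured 6/3, conventionally abbreviated 6.

6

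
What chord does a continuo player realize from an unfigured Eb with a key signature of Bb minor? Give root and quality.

An unfigured bass indicates a triad in root position.
In root position the bass is the root, so the root is Eb.
The chord tones are Eb, Gb, Bb, giving Eb minor.

Eb minor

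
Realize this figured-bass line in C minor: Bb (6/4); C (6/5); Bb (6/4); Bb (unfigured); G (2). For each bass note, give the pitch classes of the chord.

Bb (6/4): Bb, Eb, G.
C (6/5/3): C, Eb, G, Ab.
Bb (6/4): Bb, Eb, G.
Bb (5/3): Bb, D, F.
G (6/4/2): G, Ab, C, Eb.

Bb, Eb, G | C, Eb, G, Ab | Bb, Eb, G | Bb, D, F | G, Ab, C, Eb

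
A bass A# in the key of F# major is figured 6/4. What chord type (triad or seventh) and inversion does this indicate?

triad, second inversion

Intervals of 6/4 above the bass form a triad; the bass is the fifth, so this is second inversion.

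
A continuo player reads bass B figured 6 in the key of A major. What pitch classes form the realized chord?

B, D, G#

The written figures 6 are shorthand for 6/3: the 3 is implied.
A third above B in this key is D.
A sixth above B in this key is G#.
Together with the bass B, this spells G# diminished in first inversion.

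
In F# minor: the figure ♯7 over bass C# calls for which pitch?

B#

Counting 6 letter steps above C# lands on B; in F# minor, that letter is B.
The #7 figure raises it a semitone, giving B#.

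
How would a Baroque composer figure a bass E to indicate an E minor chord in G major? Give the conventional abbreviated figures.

E is the root of E minor, so the chord is in root position.
A triad in root position is figured 5/3, conventionally abbreviated (no figures — root-position triad).

no figures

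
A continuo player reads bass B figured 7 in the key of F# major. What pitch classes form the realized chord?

The written figures 7 are shorthand for 7/5/3: the 5/3 are implied.
A third above B in this key is D#.
A fifth above B in this key is F#.
A seventh above B in this key is A#.
Together with the bass B, this spells B major seventh in root position.

B, D#, F#, A#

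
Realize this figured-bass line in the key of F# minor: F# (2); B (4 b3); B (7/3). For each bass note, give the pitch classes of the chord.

F# (6/4/2): F#, G#, B, D.
B (6/4/b3): B, Db, E, G#.
B (7/5/3): B, D, F#, A.

F#, G#, B, D | B, Db, E, G# | B, D, F#, A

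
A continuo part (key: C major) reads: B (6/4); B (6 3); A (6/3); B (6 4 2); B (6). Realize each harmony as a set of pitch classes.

B (6/4): B, E, G.
B (6/3): B, D, G.
A (6/3): A, C, F.
B (6/4/2): B, C, E, G.
B (6/3): B, D, G.

B, E, G | B, D, G | A, C, F | B, C, E, G | B, D, G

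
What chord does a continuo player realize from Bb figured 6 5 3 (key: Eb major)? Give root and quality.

The figures 6 5 3 indicate a seventh chord in first inversion.
In first inversion the root lies a sixth above the bass: a sixth above Bb in Eb major is G.
The chord tones are Bb, D, F, G, giving G minor seventh.

G minor seventh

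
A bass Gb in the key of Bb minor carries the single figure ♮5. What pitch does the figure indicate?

Counting 4 letter steps above Gb lands on D; in Bb minor, that letter is Db.
The ♮5 figure makes it natural, giving D.

D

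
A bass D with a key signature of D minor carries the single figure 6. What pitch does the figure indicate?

Counting 5 letter steps above D lands on B; in D minor, that letter is Bb.

Bb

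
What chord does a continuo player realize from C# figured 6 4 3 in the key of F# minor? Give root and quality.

The figures 6 4 3 indicate a seventh chord in second inversion.
In second inversion the root lies a fourth above the bass: a fourth above C# in F# minor is F#.
The chord tones are C#, E, F#, A, giving F# minor seventh.

F# minor seventh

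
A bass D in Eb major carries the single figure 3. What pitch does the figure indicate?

Counting 2 letter steps above D lands on F; in Eb major, that letter is F.

F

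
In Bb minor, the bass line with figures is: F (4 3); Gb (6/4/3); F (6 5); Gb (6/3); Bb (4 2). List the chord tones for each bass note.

F, Ab, Bb, Db | Gb, Bb, C, Eb | F, Ab, C, Db | Gb, Bb, Eb | Bb, C, Eb, Gb

F (6/4/3): F, Ab, Bb, Db.
Gb (6/4/3): Gb, Bb, C, Eb.
F (6/5/3): F, Ab, C, Db.
Gb (6/3): Gb, Bb, Eb.
Bb (6/4/2): Bb, C, Eb, Gb.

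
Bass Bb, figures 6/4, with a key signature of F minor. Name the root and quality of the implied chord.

Eb major

The figures 6/4 indicate a triad in second inversion.
In second inversion the root lies a fourth above the bass: a fourth above Bb in F minor is Eb.
The chord tones are Bb, Eb, G, giving Eb major.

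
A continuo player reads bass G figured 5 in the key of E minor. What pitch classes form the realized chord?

The written figures 5 are shorthand for 5/3: the 3 is implied.
A third above G in this key is B.
A fifth above G in this key is D.
Together with the bass G, this spells G major in root position.

G, B, D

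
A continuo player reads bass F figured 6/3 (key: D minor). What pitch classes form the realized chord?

A third above F in this key is A.
A sixth above F in this key is D.
Together with the bass F, this spells D minor in first inversion.

F, A, D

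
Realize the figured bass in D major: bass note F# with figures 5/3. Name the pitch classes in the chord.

A third above F# in this key is A.
A fifth above F# in this key is C#.
Together with the bass F#, this spells F# minor in root position.

F#, A, C#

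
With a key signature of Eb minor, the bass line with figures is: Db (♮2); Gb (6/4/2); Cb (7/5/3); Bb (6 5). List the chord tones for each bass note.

Db, E, Gb, Bb | Gb, Ab, Cb, Eb | Cb, Eb, Gb, Bb | Bb, Db, F, Gb

Db (6/4/♮2): Db, E, Gb, Bb.
Gb (6/4/2): Gb, Ab, Cb, Eb.
Cb (7/5/3): Cb, Eb, Gb, Bb.
Bb (6/5/3): Bb, Db, F, Gb.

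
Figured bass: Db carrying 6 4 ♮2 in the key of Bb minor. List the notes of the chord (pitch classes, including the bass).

Db, E, Gb, Bb

A second above Db in this key is Eb, made natural (E) by the ♮ figure.
A fourth above Db in this key is Gb.
A sixth above Db in this key is Bb.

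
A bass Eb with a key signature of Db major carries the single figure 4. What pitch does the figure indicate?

Counting 3 letter steps above Eb lands on A; in Db major, that letter is Ab.

Ab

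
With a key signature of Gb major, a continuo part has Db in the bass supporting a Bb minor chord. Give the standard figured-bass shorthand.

Db is the third of Bb minor, so the chord is in first inversion.
A triad in first inversion is figured 6/3, conventionally abbreviated 6.

6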